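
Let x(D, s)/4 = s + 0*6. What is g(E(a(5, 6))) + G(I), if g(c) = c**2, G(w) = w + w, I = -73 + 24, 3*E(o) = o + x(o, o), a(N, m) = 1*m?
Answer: 2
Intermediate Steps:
a(N, m) = m
x(D, s) = 4*s (x(D, s) = 4*(s + 0*6) = 4*(s + 0) = 4*s)
E(o) = 5*o/3 (E(o) = (o + 4*o)/3 = (5*o)/3 = 5*o/3)
I = -49
G(w) = 2*w
g(E(a(5, 6))) + G(I) = ((5/3)*6)**2 + 2*(-49) = 10**2 - 98 = 100 - 98 = 2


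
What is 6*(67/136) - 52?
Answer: -3335/68 ≈ -49.044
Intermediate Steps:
6*(67/136) - 52 = 201/68 - 52 = -3335/68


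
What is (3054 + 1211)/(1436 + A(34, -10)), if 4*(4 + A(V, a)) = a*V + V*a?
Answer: 4265/1262 ≈ 3.3796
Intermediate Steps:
A(V, a) = -4 + V*a/2 (A(V, a) = -4 + (a*V + V*a)/4 = -4 + (V*a + V*a)/4 = -4 + (2*V*a)/4 = -4 + V*a/2)
(3054 + 1211)/(1436 + A(34, -10)) = (3054 + 1211)/(1436 + (-4 + (½)*34*(-10))) = 4265/(1436 + (-4 - 170)) = 4265/(1436 - 174) = 4265/1262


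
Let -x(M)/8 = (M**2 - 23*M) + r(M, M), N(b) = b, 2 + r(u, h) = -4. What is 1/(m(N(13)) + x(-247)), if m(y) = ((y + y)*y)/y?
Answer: -1/533446 ≈ -1.8746e-6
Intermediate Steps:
r(u, h) = -6 (r(u, h) = -2 - 4 = -6)
m(y) = 2*y (m(y) = ((2*y)*y)/y = (2*y**2)/y = 2*y)
x(M) = 48 - 8*M**2 + 184*M (x(M) = -8*((M**2 - 23*M) - 6) = -8*(-6 + M**2 - 23*M) = 48 - 8*M**2 + 184*M)
1/(m(N(13)) + x(-247)) = 1/(2*13 + (48 - 8*(-247)**2 + 184*(-247))) = 1/(26 + (48 - 8*61009 - 45448)) = 1/(26 + (48 - 488072 - 45448)) = 1/(26 - 533472) = 1/(-533446) = -1/533446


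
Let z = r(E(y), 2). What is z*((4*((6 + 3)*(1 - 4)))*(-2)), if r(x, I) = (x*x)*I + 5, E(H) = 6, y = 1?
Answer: 16632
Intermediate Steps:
r(x, I) = 5 + I*x**2 (r(x, I) = x**2*I + 5 = I*x**2 + 5 = 5 + I*x**2)
z = 77 (z = 5 + 2*6**2 = 5 + 2*36 = 5 + 72 = 77)
z*((4*((6 + 3)*(1 - 4)))*(-2)) = 77*((4*((6 + 3)*(1 - 4)))*(-2)) = 77*((4*(9*(-3)))*(-2)) = 77*((4*(-27))*(-2)) = 77*(-108*(-2)) = 77*216 = 16632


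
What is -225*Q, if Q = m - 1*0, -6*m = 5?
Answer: 375/2 ≈ 187.50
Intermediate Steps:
m = -⅚ (m = -⅙*5 = -⅚ ≈ -0.83333)
Q = -⅚ (Q = -⅚ - 1*0 = -⅚ + 0 = -⅚ ≈ -0.83333)
-225*Q = -225*(-⅚) = 375/2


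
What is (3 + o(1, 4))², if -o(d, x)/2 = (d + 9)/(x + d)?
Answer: 1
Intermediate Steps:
o(d, x) = -2*(9 + d)/(d + x) (o(d, x) = -2*(d + 9)/(x + d) = -2*(9 + d)/(d + x))
(3 + o(1, 4))² = (3 + 2*(-9 - 1*1)/(1 + 4))² = (3 + 2*(-9 - 1)/5)² = (3 + 2*(⅕)*(-10))² = (3 - 4)² = (-1)² = 1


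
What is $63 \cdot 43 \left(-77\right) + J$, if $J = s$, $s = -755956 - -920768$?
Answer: $-43781$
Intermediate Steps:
$s = 164812$ ($s = -755956 + 920768 = 164812$)
$J = 164812$
$63 \cdot 43 \left(-77\right) + J = 63 \cdot 43 \left(-77\right) + 164812 = 2709 \left(-77\right) + 164812 = -208593 + 164812 = -43781$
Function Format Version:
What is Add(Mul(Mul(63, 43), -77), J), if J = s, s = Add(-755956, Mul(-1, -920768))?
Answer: -43781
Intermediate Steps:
s = 164812 (s = Add(-755956, 920768) = 164812)
J = 164812
Add(Mul(Mul(63, 43), -77), J) = Add(Mul(Mul(63, 43), -77), 164812) = Add(Mul(2709, -77), 164812) = Add(-208593, 164812) = -43781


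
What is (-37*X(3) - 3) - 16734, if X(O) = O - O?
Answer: -16737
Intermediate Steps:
X(O) = 0
(-37*X(3) - 3) - 16734 = (-37*0 - 3) - 16734 = (0 - 3) - 16734 = -3 - 16734 = -16737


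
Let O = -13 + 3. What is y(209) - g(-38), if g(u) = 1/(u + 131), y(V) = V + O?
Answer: 18506/93 ≈ 198.99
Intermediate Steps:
O = -10
y(V) = -10 + V (y(V) = V - 10 = -10 + V)
g(u) = 1/(131 + u)
y(209) - g(-38) = (-10 + 209) - 1/(131 - 38) = 199 - 1/93 = 18506/93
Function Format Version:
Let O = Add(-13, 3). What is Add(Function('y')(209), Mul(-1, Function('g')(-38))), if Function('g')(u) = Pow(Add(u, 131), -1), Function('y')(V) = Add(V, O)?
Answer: Rational(18506, 93) ≈ 198.99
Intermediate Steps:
O = -10
Function('y')(V) = Add(-10, V) (Function('y')(V) = Add(V, -10) = Add(-10, V))
Function('g')(u) = Pow(Add(131, u), -1)
Add(Function('y')(209), Mul(-1, Function('g')(-38))) = Add(Add(-10, 209), Mul(-1, Pow(Add(131, -38), -1))) = Add(199, Mul(-1, Pow(93, -1))) = Add(199, Mul(-1, Rational(1, 93))) = Add(199, Rational(-1, 93)) = Rational(18506, 93)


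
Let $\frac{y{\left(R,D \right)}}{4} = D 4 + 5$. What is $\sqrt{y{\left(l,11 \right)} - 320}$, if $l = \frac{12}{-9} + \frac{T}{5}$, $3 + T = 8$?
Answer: $2 i \sqrt{31} \approx 11.136 i$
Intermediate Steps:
$T = 5$ ($T = -3 + 8 = 5$)
$l = - \frac{1}{3}$ ($l = \frac{12}{-9} + \frac{5}{5} = 12 \left(- \frac{1}{9}\right) + 5 \cdot \frac{1}{5} = - \frac{4}{3} + 1 = - \frac{1}{3} \approx -0.33333$)
$y{\left(R,D \right)} = 20 + 16 D$ ($y{\left(R,D \right)} = 4 \left(D 4 + 5\right) = 4 \left(4 D + 5\right) = 4 \left(5 + 4 D\right) = 20 + 16 D$)
$\sqrt{y{\left(l,11 \right)} - 320} = \sqrt{\left(20 + 16 \cdot 11\right) - 320} = \sqrt{\left(20 + 176\right) - 320} = \sqrt{196 - 320} = \sqrt{-124} = 2 i \sqrt{31}$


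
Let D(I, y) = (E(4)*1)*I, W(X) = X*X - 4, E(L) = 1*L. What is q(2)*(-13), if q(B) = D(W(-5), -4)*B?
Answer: -2184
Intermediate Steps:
E(L) = L
W(X) = -4 + X² (W(X) = X² - 4 = -4 + X²)
D(I, y) = 4*I (D(I, y) = (4*1)*I = 4*I)
q(B) = 84*B (q(B) = (4*(-4 + (-5)²))*B = (4*(-4 + 25))*B = (4*21)*B = 84*B)
q(2)*(-13) = (84*2)*(-13) = 168*(-13) = -2184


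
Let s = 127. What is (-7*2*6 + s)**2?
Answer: 1849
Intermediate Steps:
(-7*2*6 + s)**2 = (-7*2*6 + 127)**2 = (-14*6 + 127)**2 = (-84 + 127)**2 = 43**2 = 1849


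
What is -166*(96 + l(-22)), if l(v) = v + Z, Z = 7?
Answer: -13446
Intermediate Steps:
l(v) = 7 + v (l(v) = v + 7 = 7 + v)
-166*(96 + l(-22)) = -166*(96 + (7 - 22)) = -166*(96 - 15) = -166*81 = -13446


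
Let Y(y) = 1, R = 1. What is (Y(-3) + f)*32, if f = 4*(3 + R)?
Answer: 544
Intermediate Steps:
f = 16 (f = 4*(3 + 1) = 4*4 = 16)
(Y(-3) + f)*32 = (1 + 16)*32 = 17*32 = 544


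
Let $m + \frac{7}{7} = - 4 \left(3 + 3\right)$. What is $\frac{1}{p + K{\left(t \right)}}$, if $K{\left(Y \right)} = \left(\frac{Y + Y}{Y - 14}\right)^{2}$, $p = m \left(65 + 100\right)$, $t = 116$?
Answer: $- \frac{2601}{10715669} \approx -0.00024273$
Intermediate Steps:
$m = -25$ ($m = -1 - 4 \left(3 + 3\right) = -1 - 24 = -25$)
$p = -4125$ ($p = - 25 \left(65 + 100\right) = \left(-25\right) 165 = -4125$)
$K{\left(Y \right)} = \frac{4 Y^{2}}{\left(-14 + Y\right)^{2}}$ ($K{\left(Y \right)} = \left(\frac{2 Y}{-14 + Y}\right)^{2} = \frac{4 Y^{2}}{\left(-14 + Y\right)^{2}}$)
$\frac{1}{p + K{\left(t \right)}} = \frac{1}{-4125 + \frac{4 \cdot 116^{2}}{\left(-14 + 116\right)^{2}}} = \frac{1}{-4125 + 4 \cdot 13456 \cdot \frac{1}{10404}} = \frac{1}{-4125 + \frac{13456}{2601}} = \frac{1}{- \frac{10715669}{2601}} = - \frac{2601}{10715669}$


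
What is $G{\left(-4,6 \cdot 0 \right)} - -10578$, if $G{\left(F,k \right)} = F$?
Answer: $10574$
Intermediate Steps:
$G{\left(-4,6 \cdot 0 \right)} - -10578 = -4 - -10578 = -4 + 10578 = 10574$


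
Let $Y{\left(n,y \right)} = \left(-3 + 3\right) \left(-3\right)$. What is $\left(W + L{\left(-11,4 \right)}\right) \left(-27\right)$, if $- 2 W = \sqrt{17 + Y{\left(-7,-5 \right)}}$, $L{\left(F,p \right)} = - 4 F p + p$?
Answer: $-4860 + \frac{27 \sqrt{17}}{2} \approx -4804.3$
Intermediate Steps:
$Y{\left(n,y \right)} = 0$ ($Y{\left(n,y \right)} = 0 \left(-3\right) = 0$)
$L{\left(F,p \right)} = p - 4 F p$ ($L{\left(F,p \right)} = - 4 F p + p = p - 4 F p$)
$W = - \frac{\sqrt{17}}{2}$ ($W = - \frac{\sqrt{17 + 0}}{2} = - \frac{\sqrt{17}}{2} \approx -2.0616$)
$\left(W + L{\left(-11,4 \right)}\right) \left(-27\right) = \left(- \frac{\sqrt{17}}{2} + 4 \left(1 - -44\right)\right) \left(-27\right) = \left(- \frac{\sqrt{17}}{2} + 4 \left(1 + 44\right)\right) \left(-27\right) = \left(- \frac{\sqrt{17}}{2} + 4 \cdot 45\right) \left(-27\right) = \left(- \frac{\sqrt{17}}{2} + 180\right) \left(-27\right) = \left(180 - \frac{\sqrt{17}}{2}\right) \left(-27\right) = -4860 + \frac{27 \sqrt{17}}{2}$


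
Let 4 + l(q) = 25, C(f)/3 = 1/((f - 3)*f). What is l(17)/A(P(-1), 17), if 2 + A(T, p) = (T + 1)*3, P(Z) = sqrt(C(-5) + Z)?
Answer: 840/373 - 126*I*sqrt(370)/373 ≈ 2.252 - 6.4977*I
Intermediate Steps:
C(f) = 3/(f*(-3 + f)) (C(f) = 3*(1/((f - 3)*f)) = 3*(1/((-3 + f)*f)) = 3*(1/(f*(-3 + f))) = 3/(f*(-3 + f)))
l(q) = 21 (l(q) = -4 + 25 = 21)
P(Z) = sqrt(3/40 + Z) (P(Z) = sqrt(3/(-5*(-3 - 5)) + Z) = sqrt(3*(-1/5)/(-8) + Z) = sqrt(3*(-1/5)*(-1/8) + Z) = sqrt(3/40 + Z))
A(T, p) = 1 + 3*T (A(T, p) = -2 + (T + 1)*3 = -2 + (1 + T)*3 = -2 + (3 + 3*T) = 1 + 3*T)
l(17)/A(P(-1), 17) = 21/(1 + 3*(sqrt(30 + 400*(-1))/20)) = 21/(1 + 3*(sqrt(30 - 400)/20)) = 21/(1 + 3*(sqrt(-370)/20)) = 21/(1 + 3*((I*sqrt(370))/20)) = 21/(1 + 3*(I*sqrt(370)/20)) = 21/(1 + 3*I*sqrt(370)/20)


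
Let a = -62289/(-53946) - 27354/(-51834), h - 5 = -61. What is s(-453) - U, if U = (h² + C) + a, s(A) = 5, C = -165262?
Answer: 932823026509/5753574 ≈ 1.6213e+5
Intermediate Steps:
h = -56 (h = 5 - 61 = -56)
a = 9679685/5753574 (a = -62289*(-1/53946) - 27354*(-1/51834) = 769/666 + 4559/8639 = 9679685/5753574 ≈ 1.6824)
U = -932794258639/5753574 (U = ((-56)² - 165262) + 9679685/5753574 = (3136 - 165262) + 9679685/5753574 = -162126 + 9679685/5753574 = -932794258639/5753574 ≈ -1.6212e+5)
s(-453) - U = 5 - 1*(-932794258639/5753574) = 5 + 932794258639/5753574 = 932823026509/5753574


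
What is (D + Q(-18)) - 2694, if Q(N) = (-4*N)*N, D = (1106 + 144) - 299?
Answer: -3039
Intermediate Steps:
D = 951 (D = 1250 - 299 = 951)
Q(N) = -4*N²
(D + Q(-18)) - 2694 = (951 - 4*(-18)²) - 2694 = (951 - 4*324) - 2694 = (951 - 1296) - 2694 = -345 - 2694 = -3039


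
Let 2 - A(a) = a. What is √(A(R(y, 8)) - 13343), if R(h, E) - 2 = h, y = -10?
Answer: I*√13333 ≈ 115.47*I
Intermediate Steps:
R(h, E) = 2 + h
A(a) = 2 - a
√(A(R(y, 8)) - 13343) = √((2 - (2 - 10)) - 13343) = √((2 - 1*(-8)) - 13343) = √((2 + 8) - 13343) = √(10 - 13343) = √(-13333) = I*√13333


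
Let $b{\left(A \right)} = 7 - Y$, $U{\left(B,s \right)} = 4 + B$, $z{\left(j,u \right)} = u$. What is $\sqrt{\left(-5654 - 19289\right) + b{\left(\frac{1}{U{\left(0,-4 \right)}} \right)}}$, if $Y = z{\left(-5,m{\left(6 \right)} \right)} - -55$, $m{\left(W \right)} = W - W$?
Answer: $i \sqrt{24991} \approx 158.09 i$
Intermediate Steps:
$m{\left(W \right)} = 0$
$Y = 55$ ($Y = 0 - -55 = 0 + 55 = 55$)
$b{\left(A \right)} = -48$ ($b{\left(A \right)} = 7 - 55 = -48$)
$\sqrt{\left(-5654 - 19289\right) + b{\left(\frac{1}{U{\left(0,-4 \right)}} \right)}} = \sqrt{\left(-5654 - 19289\right) - 48} = \sqrt{-24943 - 48} = \sqrt{-24991} = i \sqrt{24991}$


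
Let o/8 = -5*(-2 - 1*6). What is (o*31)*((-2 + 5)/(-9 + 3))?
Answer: -4960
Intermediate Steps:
o = 320 (o = 8*(-5*(-2 - 1*6)) = 8*(-5*(-2 - 6)) = 8*(-5*(-8)) = 8*40 = 320)
(o*31)*((-2 + 5)/(-9 + 3)) = (320*31)*((-2 + 5)/(-9 + 3)) = 9920*(3/(-6)) = 9920*(3*(-⅙)) = 9920*(-½) = -4960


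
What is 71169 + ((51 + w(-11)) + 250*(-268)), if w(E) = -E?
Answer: 4231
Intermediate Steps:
71169 + ((51 + w(-11)) + 250*(-268)) = 71169 + ((51 - 1*(-11)) + 250*(-268)) = 71169 + ((51 + 11) - 67000) = 71169 + (62 - 67000) = 71169 - 66938 = 4231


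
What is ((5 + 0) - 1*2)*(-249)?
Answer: -747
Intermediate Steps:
((5 + 0) - 1*2)*(-249) = (5 - 2)*(-249) = 3*(-249) = -747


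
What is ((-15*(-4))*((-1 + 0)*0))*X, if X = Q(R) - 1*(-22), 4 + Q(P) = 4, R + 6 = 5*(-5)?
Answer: 0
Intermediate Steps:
R = -31 (R = -6 + 5*(-5) = -6 - 25 = -31)
Q(P) = 0 (Q(P) = -4 + 4 = 0)
X = 22 (X = 0 - 1*(-22) = 0 + 22 = 22)
((-15*(-4))*((-1 + 0)*0))*X = ((-15*(-4))*((-1 + 0)*0))*22 = (60*(-1*0))*22 = (60*0)*22 = 0*22 = 0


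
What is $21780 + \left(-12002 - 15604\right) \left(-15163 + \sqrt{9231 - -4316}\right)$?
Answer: $418611558 - 27606 \sqrt{13547} \approx 4.154 \cdot 10^{8}$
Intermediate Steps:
$21780 + \left(-12002 - 15604\right) \left(-15163 + \sqrt{9231 - -4316}\right) = 21780 - 27606 \left(-15163 + \sqrt{9231 + 4316}\right) = 21780 - 27606 \left(-15163 + \sqrt{13547}\right) = 21780 + \left(418589778 - 27606 \sqrt{13547}\right) = 418611558 - 27606 \sqrt{13547}$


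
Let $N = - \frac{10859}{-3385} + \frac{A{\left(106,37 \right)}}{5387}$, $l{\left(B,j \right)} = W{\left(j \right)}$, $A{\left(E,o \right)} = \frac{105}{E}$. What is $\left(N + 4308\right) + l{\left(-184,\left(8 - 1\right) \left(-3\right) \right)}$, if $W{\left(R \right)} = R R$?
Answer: $\frac{9185588156353}{1932909470} \approx 4752.2$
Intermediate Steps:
$W{\left(R \right)} = R^{2}$
$l{\left(B,j \right)} = j^{2}$
$N = \frac{6201083323}{1932909470}$ ($N = - \frac{10859}{-3385} + \frac{105 \cdot \frac{1}{106}}{5387} = \left(-10859\right) \left(- \frac{1}{3385}\right) + 105 \cdot \frac{1}{106} \cdot \frac{1}{5387} = \frac{10859}{3385} + \frac{105}{106} \cdot \frac{1}{5387} = \frac{10859}{3385} + \frac{105}{571022} = \frac{6201083323}{1932909470} \approx 3.2082$)
$\left(N + 4308\right) + l{\left(-184,\left(8 - 1\right) \left(-3\right) \right)} = \left(\frac{6201083323}{1932909470} + 4308\right) + \left(\left(8 - 1\right) \left(-3\right)\right)^{2} = \frac{8333175080083}{1932909470} + \left(7 \left(-3\right)\right)^{2} = \frac{8333175080083}{1932909470} + \left(-21\right)^{2} = \frac{8333175080083}{1932909470} + 441 = \frac{9185588156353}{1932909470}$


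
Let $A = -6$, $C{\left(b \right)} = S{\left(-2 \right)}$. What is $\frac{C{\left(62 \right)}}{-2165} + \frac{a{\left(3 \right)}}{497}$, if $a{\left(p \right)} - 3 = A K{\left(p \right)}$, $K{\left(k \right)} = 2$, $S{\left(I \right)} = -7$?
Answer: $- \frac{16006}{1076005} \approx -0.014875$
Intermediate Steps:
$C{\left(b \right)} = -7$
$a{\left(p \right)} = -9$ ($a{\left(p \right)} = 3 - 12 = -9$)
$\frac{C{\left(62 \right)}}{-2165} + \frac{a{\left(3 \right)}}{497} = - \frac{7}{-2165} - \frac{9}{497} = \left(-7\right) \left(- \frac{1}{2165}\right) - \frac{9}{497} = \frac{7}{2165} - \frac{9}{497} = - \frac{16006}{1076005}$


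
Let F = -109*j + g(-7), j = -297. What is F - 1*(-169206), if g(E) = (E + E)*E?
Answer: 201677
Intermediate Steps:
g(E) = 2*E² (g(E) = (2*E)*E = 2*E²)
F = 32471 (F = -109*(-297) + 2*(-7)² = 32373 + 2*49 = 32373 + 98 = 32471)
F - 1*(-169206) = 32471 - 1*(-169206) = 32471 + 169206 = 201677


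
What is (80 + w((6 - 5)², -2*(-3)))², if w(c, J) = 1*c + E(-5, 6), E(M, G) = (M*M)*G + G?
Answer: 56169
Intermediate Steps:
E(M, G) = G + G*M² (E(M, G) = M²*G + G = G*M² + G = G + G*M²)
w(c, J) = 156 + c (w(c, J) = 1*c + 6*(1 + (-5)²) = c + 6*(1 + 25) = c + 6*26 = c + 156 = 156 + c)
(80 + w((6 - 5)², -2*(-3)))² = (80 + (156 + (6 - 5)²))² = (80 + (156 + 1²))² = (80 + (156 + 1))² = (80 + 157)² = 237² = 56169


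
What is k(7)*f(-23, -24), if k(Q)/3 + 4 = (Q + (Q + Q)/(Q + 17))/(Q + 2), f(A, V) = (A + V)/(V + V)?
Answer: -16027/1728 ≈ -9.2749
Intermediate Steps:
f(A, V) = (A + V)/(2*V) (f(A, V) = (A + V)/((2*V)) = (A + V)*(1/(2*V)) = (A + V)/(2*V))
k(Q) = -12 + 3*(Q + 2*Q/(17 + Q))/(2 + Q) (k(Q) = -12 + 3*((Q + (Q + Q)/(Q + 17))/(Q + 2)) = -12 + 3*((Q + (2*Q)/(17 + Q))/(2 + Q)) = -12 + 3*((Q + 2*Q/(17 + Q))/(2 + Q)) = -12 + 3*(Q + 2*Q/(17 + Q))/(2 + Q))
k(7)*f(-23, -24) = (3*(-136 - 57*7 - 3*7**2)/(34 + 7**2 + 19*7))*((1/2)*(-23 - 24)/(-24)) = (3*(-136 - 399 - 3*49)/(34 + 49 + 133))*((1/2)*(-1/24)*(-47)) = (3*(-136 - 399 - 147)/216)*(47/48) = (3*(1/216)*(-682))*(47/48) = -341/36*47/48 = -16027/1728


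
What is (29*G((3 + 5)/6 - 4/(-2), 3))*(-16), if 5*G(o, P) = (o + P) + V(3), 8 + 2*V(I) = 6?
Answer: -7424/15 ≈ -494.93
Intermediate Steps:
V(I) = -1 (V(I) = -4 + (½)*6 = -4 + 3 = -1)
G(o, P) = -⅕ + P/5 + o/5 (G(o, P) = ((o + P) - 1)/5 = ((P + o) - 1)/5 = (-1 + P + o)/5 = -⅕ + P/5 + o/5)
(29*G((3 + 5)/6 - 4/(-2), 3))*(-16) = (29*(-⅕ + (⅕)*3 + ((3 + 5)/6 - 4/(-2))/5))*(-16) = (29*(-⅕ + ⅗ + (8*(⅙) - 4*(-½))/5))*(-16) = (29*(-⅕ + ⅗ + (4/3 + 2)/5))*(-16) = (29*(-⅕ + ⅗ + (⅕)*(10/3)))*(-16) = (29*(-⅕ + ⅗ + ⅔))*(-16) = (29*(16/15))*(-16) = (464/15)*(-16) = -7424/15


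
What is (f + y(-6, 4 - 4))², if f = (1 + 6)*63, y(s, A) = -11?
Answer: 184900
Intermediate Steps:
f = 441 (f = 7*63 = 441)
(f + y(-6, 4 - 4))² = (441 - 11)² = 430² = 184900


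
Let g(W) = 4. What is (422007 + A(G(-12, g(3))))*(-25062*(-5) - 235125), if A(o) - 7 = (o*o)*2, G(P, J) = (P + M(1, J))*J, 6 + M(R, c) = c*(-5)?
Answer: -51417798930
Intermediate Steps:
M(R, c) = -6 - 5*c (M(R, c) = -6 + c*(-5) = -6 - 5*c)
G(P, J) = J*(-6 + P - 5*J) (G(P, J) = (P + (-6 - 5*J))*J = (-6 + P - 5*J)*J = J*(-6 + P - 5*J))
A(o) = 7 + 2*o² (A(o) = 7 + (o*o)*2 = 7 + o²*2 = 7 + 2*o²)
(422007 + A(G(-12, g(3))))*(-25062*(-5) - 235125) = (422007 + (7 + 2*(4*(-6 - 12 - 5*4))²))*(-25062*(-5) - 235125) = (422007 + (7 + 2*(4*(-6 - 12 - 20))²))*(125310 - 235125) = (422007 + (7 + 2*(4*(-38))²))*(-109815) = (422007 + (7 + 2*(-152)²))*(-109815) = (422007 + (7 + 2*23104))*(-109815) = (422007 + (7 + 46208))*(-109815) = (422007 + 46215)*(-109815) = 468222*(-109815) = -51417798930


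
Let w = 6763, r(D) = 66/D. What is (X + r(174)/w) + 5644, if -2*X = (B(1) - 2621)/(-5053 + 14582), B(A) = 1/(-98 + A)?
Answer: 1023184702214200/181282735751 ≈ 5644.1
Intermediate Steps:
X = 127119/924313 (X = -(1/(-98 + 1) - 2621)/(2*(-5053 + 14582)) = -(1/(-97) - 2621)/(2*9529) = -(-1/97 - 2621)/(2*9529) = -(-127119)/(97*9529) = -½*(-254238/924313) = 127119/924313 ≈ 0.13753)
(X + r(174)/w) + 5644 = (127119/924313 + (66/174)/6763) + 5644 = (127119/924313 + (66*(1/174))*(1/6763)) + 5644 = (127119/924313 + (11/29)*(1/6763)) + 5644 = (127119/924313 + 11/196127) + 5644 = 24941635556/181282735751 + 5644 = 1023184702214200/181282735751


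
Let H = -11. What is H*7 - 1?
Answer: -78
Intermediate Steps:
H*7 - 1 = -11*7 - 1 = -77 - 1 = -78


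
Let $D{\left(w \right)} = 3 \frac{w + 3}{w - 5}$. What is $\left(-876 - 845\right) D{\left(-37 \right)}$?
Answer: $- \frac{29257}{7} \approx -4179.6$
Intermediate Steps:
$D{\left(w \right)} = \frac{3 \left(3 + w\right)}{-5 + w}$ ($D{\left(w \right)} = 3 \frac{3 + w}{-5 + w} = \frac{3 \left(3 + w\right)}{-5 + w}$)
$\left(-876 - 845\right) D{\left(-37 \right)} = \left(-876 - 845\right) \frac{3 \left(3 - 37\right)}{-5 - 37} = - 1721 \cdot 3 \frac{1}{-42} \left(-34\right) = - 1721 \cdot 3 \left(- \frac{1}{42}\right) \left(-34\right) = \left(-1721\right) \frac{17}{7} = - \frac{29257}{7}$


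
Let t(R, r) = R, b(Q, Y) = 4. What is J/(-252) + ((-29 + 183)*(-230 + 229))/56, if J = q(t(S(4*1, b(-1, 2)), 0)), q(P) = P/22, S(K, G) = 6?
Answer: -1271/462 ≈ -2.7511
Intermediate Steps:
q(P) = P/22 (q(P) = P*(1/22) = P/22)
J = 3/11 (J = (1/22)*6 = 3/11 ≈ 0.27273)
J/(-252) + ((-29 + 183)*(-230 + 229))/56 = (3/11)/(-252) + ((-29 + 183)*(-230 + 229))/56 = (3/11)*(-1/252) + (154*(-1))*(1/56) = -1/924 - 154*1/56 = -1/924 - 11/4 = -1271/462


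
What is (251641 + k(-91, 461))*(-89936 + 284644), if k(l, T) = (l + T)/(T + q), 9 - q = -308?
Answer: 19059680678072/389 ≈ 4.8997e+10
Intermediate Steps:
q = 317 (q = 9 - 1*(-308) = 9 + 308 = 317)
k(l, T) = (T + l)/(317 + T) (k(l, T) = (l + T)/(T + 317) = (T + l)/(317 + T))
(251641 + k(-91, 461))*(-89936 + 284644) = (251641 + (461 - 91)/(317 + 461))*(-89936 + 284644) = (251641 + 370/778)*194708 = (251641 + (1/778)*370)*194708 = (251641 + 185/389)*194708 = (97888534/389)*194708 = 19059680678072/389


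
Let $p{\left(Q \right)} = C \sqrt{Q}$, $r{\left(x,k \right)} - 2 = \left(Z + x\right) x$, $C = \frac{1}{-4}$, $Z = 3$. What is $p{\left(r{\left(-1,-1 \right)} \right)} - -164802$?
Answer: $164802$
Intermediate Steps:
$C = - \frac{1}{4} \approx -0.25$
$r{\left(x,k \right)} = 2 + x \left(3 + x\right)$ ($r{\left(x,k \right)} = 2 + \left(3 + x\right) x = 2 + x \left(3 + x\right)$)
$p{\left(Q \right)} = - \frac{\sqrt{Q}}{4}$
$p{\left(r{\left(-1,-1 \right)} \right)} - -164802 = - \frac{\sqrt{2 + \left(-1\right)^{2} + 3 \left(-1\right)}}{4} - -164802 = - \frac{\sqrt{2 + 1 - 3}}{4} + 164802 = - \frac{\sqrt{0}}{4} + 164802 = \left(- \frac{1}{4}\right) 0 + 164802 = 0 + 164802 = 164802$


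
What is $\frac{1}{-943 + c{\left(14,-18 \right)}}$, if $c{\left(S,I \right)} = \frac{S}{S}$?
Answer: $- \frac{1}{942} \approx -0.0010616$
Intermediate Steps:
$c{\left(S,I \right)} = 1$
$\frac{1}{-943 + c{\left(14,-18 \right)}} = \frac{1}{-943 + 1} = \frac{1}{-942} = - \frac{1}{942}$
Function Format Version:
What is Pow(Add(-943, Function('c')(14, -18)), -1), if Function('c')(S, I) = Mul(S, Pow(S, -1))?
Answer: Rational(-1, 942) ≈ -0.0010616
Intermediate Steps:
Function('c')(S, I) = 1
Pow(Add(-943, Function('c')(14, -18)), -1) = Pow(Add(-943, 1), -1) = Pow(-942, -1) = Rational(-1, 942)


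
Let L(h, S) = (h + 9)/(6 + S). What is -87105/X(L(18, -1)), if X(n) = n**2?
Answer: -725875/243 ≈ -2987.1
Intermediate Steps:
L(h, S) = (9 + h)/(6 + S)
-87105/X(L(18, -1)) = -87105*(6 - 1)**2/(9 + 18)**2 = -87105/((27/5)**2) = -87105/729/25 = -87105*25/729 = -725875/243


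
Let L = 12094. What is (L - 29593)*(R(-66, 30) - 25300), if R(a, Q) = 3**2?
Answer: 442567209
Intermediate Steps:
R(a, Q) = 9
(L - 29593)*(R(-66, 30) - 25300) = (12094 - 29593)*(9 - 25300) = -17499*(-25291) = 442567209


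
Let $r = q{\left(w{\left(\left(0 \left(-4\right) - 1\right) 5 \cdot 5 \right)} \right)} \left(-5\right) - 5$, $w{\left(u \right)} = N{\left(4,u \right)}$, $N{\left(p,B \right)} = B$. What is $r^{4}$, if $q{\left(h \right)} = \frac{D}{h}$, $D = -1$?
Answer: $\frac{456976}{625} \approx 731.16$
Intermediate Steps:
$w{\left(u \right)} = u$
$q{\left(h \right)} = - \frac{1}{h}$
$r = - \frac{26}{5}$ ($r = - \frac{1}{\left(0 \left(-4\right) - 1\right) 5 \cdot 5} \left(-5\right) - 5 = - \frac{1}{\left(0 - 1\right) 5 \cdot 5} \left(-5\right) - 5 = - \frac{1}{\left(-1\right) 5 \cdot 5} \left(-5\right) - 5 = - \frac{1}{\left(-5\right) 5} \left(-5\right) - 5 = - \frac{1}{-25} \left(-5\right) - 5 = \left(-1\right) \left(- \frac{1}{25}\right) \left(-5\right) - 5 = \frac{1}{25} \left(-5\right) - 5 = - \frac{1}{5} - 5 = - \frac{26}{5} \approx -5.2$)
$r^{4} = \left(- \frac{26}{5}\right)^{4} = \frac{456976}{625}$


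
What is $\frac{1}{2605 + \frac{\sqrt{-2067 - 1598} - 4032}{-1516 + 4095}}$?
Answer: $\frac{17316084277}{45081327636834} - \frac{2579 i \sqrt{3665}}{45081327636834} \approx 0.00038411 - 3.4633 \cdot 10^{-9} i$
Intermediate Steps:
$\frac{1}{2605 + \frac{\sqrt{-2067 - 1598} - 4032}{-1516 + 4095}} = \frac{1}{2605 + \frac{\sqrt{-3665} - 4032}{2579}} = \frac{1}{2605 + \left(i \sqrt{3665} - 4032\right) \frac{1}{2579}} = \frac{1}{2605 + \left(-4032 + i \sqrt{3665}\right) \frac{1}{2579}} = \frac{1}{2605 - \left(\frac{4032}{2579} - \frac{i \sqrt{3665}}{2579}\right)} = \frac{1}{\frac{6714263}{2579} + \frac{i \sqrt{3665}}{2579}}$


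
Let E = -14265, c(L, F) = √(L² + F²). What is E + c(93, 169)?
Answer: -14265 + 61*√10 ≈ -14072.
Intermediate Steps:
c(L, F) = √(F² + L²)
E + c(93, 169) = -14265 + √(169² + 93²) = -14265 + √(28561 + 8649) = -14265 + √37210 = -14265 + 61*√10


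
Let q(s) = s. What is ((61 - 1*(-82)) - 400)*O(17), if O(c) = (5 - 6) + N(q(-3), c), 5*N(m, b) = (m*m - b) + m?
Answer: 4112/5 ≈ 822.40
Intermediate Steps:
N(m, b) = -b/5 + m/5 + m²/5 (N(m, b) = ((m*m - b) + m)/5 = ((m² - b) + m)/5 = (m + m² - b)/5 = -b/5 + m/5 + m²/5)
O(c) = ⅕ - c/5 (O(c) = (5 - 6) + (-c/5 + (⅕)*(-3) + (⅕)*(-3)²) = -1 + (-c/5 - ⅗ + (⅕)*9) = -1 + (-c/5 - ⅗ + 9/5) = -1 + (6/5 - c/5) = ⅕ - c/5)
((61 - 1*(-82)) - 400)*O(17) = ((61 - 1*(-82)) - 400)*(⅕ - ⅕*17) = ((61 + 82) - 400)*(⅕ - 17/5) = (143 - 400)*(-16/5) = -257*(-16/5) = 4112/5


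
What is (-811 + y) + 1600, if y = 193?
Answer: 982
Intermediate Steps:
(-811 + y) + 1600 = (-811 + 193) + 1600 = -618 + 1600 = 982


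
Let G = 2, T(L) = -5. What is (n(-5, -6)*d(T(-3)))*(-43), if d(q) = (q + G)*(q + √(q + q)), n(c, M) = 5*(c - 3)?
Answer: 25800 - 5160*I*√10 ≈ 25800.0 - 16317.0*I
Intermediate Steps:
n(c, M) = -15 + 5*c (n(c, M) = 5*(-3 + c) = -15 + 5*c)
d(q) = (2 + q)*(q + √2*√q) (d(q) = (q + 2)*(q + √(q + q)) = (2 + q)*(q + √(2*q)) = (2 + q)*(q + √2*√q))
(n(-5, -6)*d(T(-3)))*(-43) = ((-15 + 5*(-5))*((-5)² + 2*(-5) + √2*(-5)^(3/2) + 2*√2*√(-5)))*(-43) = ((-15 - 25)*(25 - 10 + √2*(-5*I*√5) + 2*√2*(I*√5)))*(-43) = -40*(25 - 10 - 5*I*√10 + 2*I*√10)*(-43) = -40*(15 - 3*I*√10)*(-43) = (-600 + 120*I*√10)*(-43) = 25800 - 5160*I*√10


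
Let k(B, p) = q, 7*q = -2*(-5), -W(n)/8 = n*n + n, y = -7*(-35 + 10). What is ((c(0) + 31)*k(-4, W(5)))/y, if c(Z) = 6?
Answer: 74/245 ≈ 0.30204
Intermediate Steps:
y = 175 (y = -7*(-25) = 175)
W(n) = -8*n - 8*n**2 (W(n) = -8*(n*n + n) = -8*(n**2 + n) = -8*(n + n**2) = -8*n - 8*n**2)
q = 10/7 (q = (-2*(-5))/7 = (1/7)*10 = 10/7 ≈ 1.4286)
k(B, p) = 10/7
((c(0) + 31)*k(-4, W(5)))/y = ((6 + 31)*(10/7))/175 = (37*(10/7))*(1/175) = (370/7)*(1/175) = 74/245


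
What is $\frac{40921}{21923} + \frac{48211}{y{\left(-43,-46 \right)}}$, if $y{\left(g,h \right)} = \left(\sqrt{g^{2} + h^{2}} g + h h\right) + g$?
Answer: $- \frac{2066862864493}{66513417388} - \frac{2073073 \sqrt{3965}}{3033956} \approx -74.1$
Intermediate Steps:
$y{\left(g,h \right)} = g + h^{2} + g \sqrt{g^{2} + h^{2}}$ ($y{\left(g,h \right)} = \left(g \sqrt{g^{2} + h^{2}} + h^{2}\right) + g = \left(h^{2} + g \sqrt{g^{2} + h^{2}}\right) + g = g + h^{2} + g \sqrt{g^{2} + h^{2}}$)
$\frac{40921}{21923} + \frac{48211}{y{\left(-43,-46 \right)}} = \frac{40921}{21923} + \frac{48211}{-43 + \left(-46\right)^{2} - 43 \sqrt{\left(-43\right)^{2} + \left(-46\right)^{2}}} = 40921 \cdot \frac{1}{21923} + \frac{48211}{-43 + 2116 - 43 \sqrt{1849 + 2116}} = \frac{40921}{21923} + \frac{48211}{-43 + 2116 - 43 \sqrt{3965}} = \frac{40921}{21923} + \frac{48211}{2073 - 43 \sqrt{3965}}$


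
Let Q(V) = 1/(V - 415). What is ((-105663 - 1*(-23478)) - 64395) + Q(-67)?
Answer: -70651561/482 ≈ -1.4658e+5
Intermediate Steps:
Q(V) = 1/(-415 + V)
((-105663 - 1*(-23478)) - 64395) + Q(-67) = ((-105663 - 1*(-23478)) - 64395) + 1/(-415 - 67) = ((-105663 + 23478) - 64395) + 1/(-482) = (-82185 - 64395) - 1/482 = -146580 - 1/482 = -70651561/482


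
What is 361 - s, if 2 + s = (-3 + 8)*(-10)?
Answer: 413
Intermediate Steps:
s = -52 (s = -2 + (-3 + 8)*(-10) = -2 + 5*(-10) = -2 - 50 = -52)
361 - s = 361 - 1*(-52) = 361 + 52 = 413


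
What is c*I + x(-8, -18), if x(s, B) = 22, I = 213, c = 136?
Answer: 28990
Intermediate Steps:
c*I + x(-8, -18) = 136*213 + 22 = 28968 + 22 = 28990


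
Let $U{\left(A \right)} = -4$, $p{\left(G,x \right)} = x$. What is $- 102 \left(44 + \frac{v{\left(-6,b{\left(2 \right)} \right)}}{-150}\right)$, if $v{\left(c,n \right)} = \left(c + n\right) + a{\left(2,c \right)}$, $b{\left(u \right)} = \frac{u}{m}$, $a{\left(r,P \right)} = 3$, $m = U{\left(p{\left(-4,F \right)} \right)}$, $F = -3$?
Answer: $- \frac{224519}{50} \approx -4490.4$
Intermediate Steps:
$m = -4$
$b{\left(u \right)} = - \frac{u}{4}$ ($b{\left(u \right)} = \frac{u}{-4} = u \left(- \frac{1}{4}\right) = - \frac{u}{4}$)
$v{\left(c,n \right)} = 3 + c + n$ ($v{\left(c,n \right)} = \left(c + n\right) + 3 = 3 + c + n$)
$- 102 \left(44 + \frac{v{\left(-6,b{\left(2 \right)} \right)}}{-150}\right) = - 102 \left(44 + \frac{3 - 6 - \frac{1}{2}}{-150}\right) = - 102 \left(44 + \left(3 - 6 - \frac{1}{2}\right) \left(- \frac{1}{150}\right)\right) = - 102 \left(44 - - \frac{7}{300}\right) = - 102 \left(44 + \frac{7}{300}\right) = \left(-102\right) \frac{13207}{300} = - \frac{224519}{50}$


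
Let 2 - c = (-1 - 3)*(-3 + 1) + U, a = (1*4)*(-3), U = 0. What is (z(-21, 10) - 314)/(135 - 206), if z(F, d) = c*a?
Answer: 242/71 ≈ 3.4085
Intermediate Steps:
a = -12 (a = 4*(-3) = -12)
c = -6 (c = 2 - ((-1 - 3)*(-3 + 1) + 0) = 2 - (-4*(-2) + 0) = 2 - (8 + 0) = 2 - 1*8 = 2 - 8 = -6)
z(F, d) = 72 (z(F, d) = -6*(-12) = 72)
(z(-21, 10) - 314)/(135 - 206) = (72 - 314)/(135 - 206) = -242/(-71) = -242*(-1/71) = 242/71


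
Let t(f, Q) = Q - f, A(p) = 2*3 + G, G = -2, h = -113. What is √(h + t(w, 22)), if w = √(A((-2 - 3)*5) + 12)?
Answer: I*√95 ≈ 9.7468*I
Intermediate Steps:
A(p) = 4 (A(p) = 2*3 - 2 = 6 - 2 = 4)
w = 4 (w = √(4 + 12) = √16 = 4)
√(h + t(w, 22)) = √(-113 + (22 - 1*4)) = √(-113 + (22 - 4)) = √(-113 + 18) = √(-95) = I*√95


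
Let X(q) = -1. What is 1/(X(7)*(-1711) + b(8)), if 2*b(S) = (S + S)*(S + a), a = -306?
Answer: -1/673 ≈ -0.0014859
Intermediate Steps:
b(S) = S*(-306 + S) (b(S) = ((S + S)*(S - 306))/2 = ((2*S)*(-306 + S))/2 = (2*S*(-306 + S))/2 = S*(-306 + S))
1/(X(7)*(-1711) + b(8)) = 1/(-1*(-1711) + 8*(-306 + 8)) = 1/(1711 + 8*(-298)) = 1/(1711 - 2384) = 1/(-673) = -1/673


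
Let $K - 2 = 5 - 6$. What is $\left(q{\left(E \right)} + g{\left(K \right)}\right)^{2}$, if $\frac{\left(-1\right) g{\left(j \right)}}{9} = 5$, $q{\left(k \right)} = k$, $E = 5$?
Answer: $1600$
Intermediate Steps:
$K = 1$ ($K = 2 + \left(5 - 6\right) = 2 - 1 = 1$)
$g{\left(j \right)} = -45$ ($g{\left(j \right)} = \left(-9\right) 5 = -45$)
$\left(q{\left(E \right)} + g{\left(K \right)}\right)^{2} = \left(5 - 45\right)^{2} = \left(-40\right)^{2} = 1600$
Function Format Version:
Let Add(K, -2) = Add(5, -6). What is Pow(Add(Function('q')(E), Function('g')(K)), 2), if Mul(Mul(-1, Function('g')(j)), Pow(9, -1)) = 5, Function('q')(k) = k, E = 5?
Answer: 1600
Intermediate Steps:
K = 1 (K = Add(2, Add(5, -6)) = Add(2, -1) = 1)
Function('g')(j) = -45 (Function('g')(j) = Mul(-9, 5) = -45)
Pow(Add(Function('q')(E), Function('g')(K)), 2) = Pow(Add(5, -45), 2) = Pow(-40, 2) = 1600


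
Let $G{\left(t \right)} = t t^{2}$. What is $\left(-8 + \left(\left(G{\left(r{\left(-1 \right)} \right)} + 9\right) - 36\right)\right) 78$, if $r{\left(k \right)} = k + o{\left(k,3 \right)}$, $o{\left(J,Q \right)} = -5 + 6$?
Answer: $-2730$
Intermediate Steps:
$o{\left(J,Q \right)} = 1$
$r{\left(k \right)} = 1 + k$ ($r{\left(k \right)} = k + 1 = 1 + k$)
$G{\left(t \right)} = t^{3}$
$\left(-8 + \left(\left(G{\left(r{\left(-1 \right)} \right)} + 9\right) - 36\right)\right) 78 = \left(-8 - \left(27 - \left(1 - 1\right)^{3}\right)\right) 78 = \left(-8 - \left(27 + 0\right)\right) 78 = \left(-8 + \left(\left(0 + 9\right) - 36\right)\right) 78 = \left(-8 + \left(9 - 36\right)\right) 78 = \left(-8 - 27\right) 78 = \left(-35\right) 78 = -2730$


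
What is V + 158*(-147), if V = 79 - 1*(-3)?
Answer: -23144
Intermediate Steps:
V = 82 (V = 79 + 3 = 82)
V + 158*(-147) = 82 + 158*(-147) = 82 - 23226 = -23144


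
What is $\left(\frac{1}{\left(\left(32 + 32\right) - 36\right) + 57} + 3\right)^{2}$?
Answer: $\frac{65536}{7225} \approx 9.0707$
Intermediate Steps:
$\left(\frac{1}{\left(\left(32 + 32\right) - 36\right) + 57} + 3\right)^{2} = \left(\frac{1}{\left(64 - 36\right) + 57} + 3\right)^{2} = \left(\frac{1}{28 + 57} + 3\right)^{2} = \left(\frac{1}{85} + 3\right)^{2} = \left(\frac{256}{85}\right)^{2} = \frac{65536}{7225}$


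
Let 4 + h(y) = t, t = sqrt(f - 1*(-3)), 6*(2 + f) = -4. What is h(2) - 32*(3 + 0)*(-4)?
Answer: 380 + sqrt(3)/3 ≈ 380.58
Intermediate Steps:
f = -8/3 (f = -2 + (1/6)*(-4) = -2 - 2/3 = -8/3 ≈ -2.6667)
t = sqrt(3)/3 (t = sqrt(-8/3 - 1*(-3)) = sqrt(-8/3 + 3) = sqrt(1/3) = sqrt(3)/3 ≈ 0.57735)
h(y) = -4 + sqrt(3)/3
h(2) - 32*(3 + 0)*(-4) = (-4 + sqrt(3)/3) - 32*(3 + 0)*(-4) = (-4 + sqrt(3)/3) - 96*(-4) = (-4 + sqrt(3)/3) - 32*(-12) = (-4 + sqrt(3)/3) + 384 = 380 + sqrt(3)/3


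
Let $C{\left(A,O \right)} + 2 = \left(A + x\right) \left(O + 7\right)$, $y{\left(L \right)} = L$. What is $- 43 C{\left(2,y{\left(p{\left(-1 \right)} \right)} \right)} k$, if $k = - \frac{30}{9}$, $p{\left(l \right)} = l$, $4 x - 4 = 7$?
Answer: $\frac{11395}{3} \approx 3798.3$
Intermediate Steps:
$x = \frac{11}{4}$ ($x = 1 + \frac{1}{4} \cdot 7 = 1 + \frac{7}{4} = \frac{11}{4} \approx 2.75$)
$C{\left(A,O \right)} = -2 + \left(7 + O\right) \left(\frac{11}{4} + A\right)$ ($C{\left(A,O \right)} = -2 + \left(A + \frac{11}{4}\right) \left(O + 7\right) = -2 + \left(\frac{11}{4} + A\right) \left(7 + O\right) = -2 + \left(7 + O\right) \left(\frac{11}{4} + A\right)$)
$k = - \frac{10}{3}$ ($k = \left(-30\right) \frac{1}{9} = - \frac{10}{3} \approx -3.3333$)
$- 43 C{\left(2,y{\left(p{\left(-1 \right)} \right)} \right)} k = - 43 \left(\frac{69}{4} + 7 \cdot 2 + \frac{11}{4} \left(-1\right) + 2 \left(-1\right)\right) \left(- \frac{10}{3}\right) = - 43 \left(\frac{69}{4} + 14 - \frac{11}{4} - 2\right) \left(- \frac{10}{3}\right) = \left(-43\right) \frac{53}{2} \left(- \frac{10}{3}\right) = \left(- \frac{2279}{2}\right) \left(- \frac{10}{3}\right) = \frac{11395}{3}$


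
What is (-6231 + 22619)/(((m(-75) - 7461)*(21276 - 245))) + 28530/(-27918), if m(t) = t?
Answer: -6978651643/6828260956 ≈ -1.0220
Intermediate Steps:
(-6231 + 22619)/(((m(-75) - 7461)*(21276 - 245))) + 28530/(-27918) = (-6231 + 22619)/(((-75 - 7461)*(21276 - 245))) + 28530/(-27918) = 16388/((-7536*21031)) + 28530*(-1/27918) = 16388/(-158489616) - 1585/1551 = 16388*(-1/158489616) - 1585/1551 = -4097/39622404 - 1585/1551 = -6978651643/6828260956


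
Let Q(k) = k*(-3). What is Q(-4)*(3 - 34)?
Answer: -372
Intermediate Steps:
Q(k) = -3*k
Q(-4)*(3 - 34) = (-3*(-4))*(3 - 34) = 12*(-31) = -372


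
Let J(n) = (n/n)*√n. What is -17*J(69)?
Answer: -17*√69 ≈ -141.21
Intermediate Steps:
J(n) = √n (J(n) = 1*√n = √n)
-17*J(69) = -17*√69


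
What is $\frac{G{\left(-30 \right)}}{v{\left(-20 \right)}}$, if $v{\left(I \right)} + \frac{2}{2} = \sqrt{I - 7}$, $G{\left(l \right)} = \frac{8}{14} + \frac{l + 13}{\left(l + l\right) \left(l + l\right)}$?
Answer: $- \frac{14281}{705600} - \frac{14281 i \sqrt{3}}{235200} \approx -0.02024 - 0.10517 i$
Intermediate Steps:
$G{\left(l \right)} = \frac{4}{7} + \frac{13 + l}{4 l^{2}}$ ($G{\left(l \right)} = 8 \cdot \frac{1}{14} + \frac{13 + l}{2 l 2 l} = \frac{4}{7} + \frac{13 + l}{4 l^{2}}$)
$v{\left(I \right)} = -1 + \sqrt{-7 + I}$ ($v{\left(I \right)} = -1 + \sqrt{I - 7} = -1 + \sqrt{-7 + I}$)
$\frac{G{\left(-30 \right)}}{v{\left(-20 \right)}} = \frac{\frac{1}{28} \cdot \frac{1}{900} \left(91 + 7 \left(-30\right) + 16 \left(-30\right)^{2}\right)}{-1 + \sqrt{-7 - 20}} = \frac{\frac{1}{28} \cdot \frac{1}{900} \left(91 - 210 + 16 \cdot 900\right)}{-1 + \sqrt{-27}} = \frac{\frac{1}{28} \cdot \frac{1}{900} \left(91 - 210 + 14400\right)}{-1 + 3 i \sqrt{3}} = \frac{\frac{1}{28} \cdot \frac{1}{900} \cdot 14281}{-1 + 3 i \sqrt{3}} = \frac{14281}{25200 \left(-1 + 3 i \sqrt{3}\right)}$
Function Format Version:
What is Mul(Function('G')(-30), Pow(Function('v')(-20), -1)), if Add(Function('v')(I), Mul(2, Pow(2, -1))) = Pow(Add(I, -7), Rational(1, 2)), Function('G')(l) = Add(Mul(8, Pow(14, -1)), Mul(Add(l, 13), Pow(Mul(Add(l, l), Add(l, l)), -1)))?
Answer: Add(Rational(-14281, 705600), Mul(Rational(-14281, 235200), I, Pow(3, Rational(1, 2)))) ≈ Add(-0.020240, Mul(-0.10517, I))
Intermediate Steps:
Function('G')(l) = Add(Rational(4, 7), Mul(Rational(1, 4), Pow(l, -2), Add(13, l))) (Function('G')(l) = Add(Mul(8, Rational(1, 14)), Mul(Add(13, l), Pow(Mul(Mul(2, l), Mul(2, l)), -1))) = Add(Rational(4, 7), Mul(Add(13, l), Pow(Mul(4, Pow(l, 2)), -1))) = Add(Rational(4, 7), Mul(Add(13, l), Mul(Rational(1, 4), Pow(l, -2)))) = Add(Rational(4, 7), Mul(Rational(1, 4), Pow(l, -2), Add(13, l))))
Function('v')(I) = Add(-1, Pow(Add(-7, I), Rational(1, 2))) (Function('v')(I) = Add(-1, Pow(Add(I, -7), Rational(1, 2))) = Add(-1, Pow(Add(-7, I), Rational(1, 2))))
Mul(Function('G')(-30), Pow(Function('v')(-20), -1)) = Mul(Mul(Rational(1, 28), Pow(-30, -2), Add(91, Mul(7, -30), Mul(16, Pow(-30, 2)))), Pow(Add(-1, Pow(Add(-7, -20), Rational(1, 2))), -1)) = Mul(Mul(Rational(1, 28), Rational(1, 900), Add(91, -210, Mul(16, 900))), Pow(Add(-1, Pow(-27, Rational(1, 2))), -1)) = Mul(Mul(Rational(1, 28), Rational(1, 900), Add(91, -210, 14400)), Pow(Add(-1, Mul(3, I, Pow(3, Rational(1, 2)))), -1)) = Mul(Mul(Rational(1, 28), Rational(1, 900), 14281), Pow(Add(-1, Mul(3, I, Pow(3, Rational(1, 2)))), -1)) = Mul(Rational(14281, 25200), Pow(Add(-1, Mul(3, I, Pow(3, Rational(1, 2)))), -1))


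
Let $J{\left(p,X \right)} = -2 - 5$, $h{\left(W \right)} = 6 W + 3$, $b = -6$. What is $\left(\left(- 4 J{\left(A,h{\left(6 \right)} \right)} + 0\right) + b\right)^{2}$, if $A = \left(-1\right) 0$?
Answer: $484$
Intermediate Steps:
$h{\left(W \right)} = 3 + 6 W$
$A = 0$
$J{\left(p,X \right)} = -7$ ($J{\left(p,X \right)} = -2 - 5 = -7$)
$\left(\left(- 4 J{\left(A,h{\left(6 \right)} \right)} + 0\right) + b\right)^{2} = \left(\left(\left(-4\right) \left(-7\right) + 0\right) - 6\right)^{2} = \left(\left(28 + 0\right) - 6\right)^{2} = \left(28 - 6\right)^{2} = 22^{2} = 484$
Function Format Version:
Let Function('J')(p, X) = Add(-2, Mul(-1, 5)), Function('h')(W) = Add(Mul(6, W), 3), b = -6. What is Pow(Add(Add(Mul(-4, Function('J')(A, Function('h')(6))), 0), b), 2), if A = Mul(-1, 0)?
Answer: 484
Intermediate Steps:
Function('h')(W) = Add(3, Mul(6, W))
A = 0
Function('J')(p, X) = -7 (Function('J')(p, X) = Add(-2, -5) = -7)
Pow(Add(Add(Mul(-4, Function('J')(A, Function('h')(6))), 0), b), 2) = Pow(Add(Add(Mul(-4, -7), 0), -6), 2) = Pow(Add(Add(28, 0), -6), 2) = Pow(Add(28, -6), 2) = Pow(22, 2) = 484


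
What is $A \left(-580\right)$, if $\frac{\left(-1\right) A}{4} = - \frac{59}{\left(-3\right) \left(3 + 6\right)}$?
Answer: $\frac{136880}{27} \approx 5069.6$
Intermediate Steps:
$A = - \frac{236}{27}$ ($A = - 4 \left(- \frac{59}{\left(-3\right) \left(3 + 6\right)}\right) = - 4 \left(- \frac{59}{\left(-3\right) 9}\right) = - 4 \left(- \frac{59}{-27}\right) = - 4 \left(\left(-59\right) \left(- \frac{1}{27}\right)\right) = \left(-4\right) \frac{59}{27} = - \frac{236}{27} \approx -8.7407$)
$A \left(-580\right) = \left(- \frac{236}{27}\right) \left(-580\right) = \frac{136880}{27}$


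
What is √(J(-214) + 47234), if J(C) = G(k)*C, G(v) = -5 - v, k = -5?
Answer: √47234 ≈ 217.33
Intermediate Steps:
J(C) = 0 (J(C) = (-5 - 1*(-5))*C = (-5 + 5)*C = 0*C = 0)
√(J(-214) + 47234) = √(0 + 47234) = √47234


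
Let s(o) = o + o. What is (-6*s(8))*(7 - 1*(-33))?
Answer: -3840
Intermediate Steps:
s(o) = 2*o
(-6*s(8))*(7 - 1*(-33)) = (-12*8)*(7 - 1*(-33)) = (-6*16)*(7 + 33) = -96*40 = -3840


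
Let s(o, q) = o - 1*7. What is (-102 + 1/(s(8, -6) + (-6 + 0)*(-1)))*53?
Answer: -37789/7 ≈ -5398.4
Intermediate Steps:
s(o, q) = -7 + o (s(o, q) = o - 7 = -7 + o)
(-102 + 1/(s(8, -6) + (-6 + 0)*(-1)))*53 = (-102 + 1/((-7 + 8) + (-6 + 0)*(-1)))*53 = (-102 + 1/(1 - 6*(-1)))*53 = (-102 + 1/(1 + 6))*53 = (-102 + 1/7)*53 = -713/7*53 = -37789/7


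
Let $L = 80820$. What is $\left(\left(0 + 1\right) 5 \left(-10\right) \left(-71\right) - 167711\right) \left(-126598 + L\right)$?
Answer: $7514962258$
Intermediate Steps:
$\left(\left(0 + 1\right) 5 \left(-10\right) \left(-71\right) - 167711\right) \left(-126598 + L\right) = \left(\left(0 + 1\right) 5 \left(-10\right) \left(-71\right) - 167711\right) \left(-126598 + 80820\right) = \left(1 \cdot 5 \left(-10\right) \left(-71\right) - 167711\right) \left(-45778\right) = \left(5 \left(-10\right) \left(-71\right) - 167711\right) \left(-45778\right) = \left(\left(-50\right) \left(-71\right) - 167711\right) \left(-45778\right) = \left(3550 - 167711\right) \left(-45778\right) = \left(-164161\right) \left(-45778\right) = 7514962258$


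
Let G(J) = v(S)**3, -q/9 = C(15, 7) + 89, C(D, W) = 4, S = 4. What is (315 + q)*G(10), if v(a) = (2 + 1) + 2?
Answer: -65250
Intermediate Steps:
v(a) = 5 (v(a) = 3 + 2 = 5)
q = -837 (q = -9*(4 + 89) = -9*93 = -837)
G(J) = 125 (G(J) = 5**3 = 125)
(315 + q)*G(10) = (315 - 837)*125 = -522*125 = -65250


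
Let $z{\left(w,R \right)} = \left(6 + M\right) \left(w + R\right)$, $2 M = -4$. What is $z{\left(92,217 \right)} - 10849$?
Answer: $-9613$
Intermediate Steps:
$M = -2$ ($M = \frac{1}{2} \left(-4\right) = -2$)
$z{\left(w,R \right)} = 4 R + 4 w$ ($z{\left(w,R \right)} = \left(6 - 2\right) \left(w + R\right) = 4 \left(R + w\right) = 4 R + 4 w$)
$z{\left(92,217 \right)} - 10849 = \left(4 \cdot 217 + 4 \cdot 92\right) - 10849 = \left(868 + 368\right) - 10849 = 1236 - 10849 = -9613$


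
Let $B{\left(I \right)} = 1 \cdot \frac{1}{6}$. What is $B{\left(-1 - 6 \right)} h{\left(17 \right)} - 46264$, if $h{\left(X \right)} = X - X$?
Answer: $-46264$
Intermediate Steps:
$h{\left(X \right)} = 0$
$B{\left(I \right)} = \frac{1}{6}$ ($B{\left(I \right)} = 1 \cdot \frac{1}{6} = \frac{1}{6}$)
$B{\left(-1 - 6 \right)} h{\left(17 \right)} - 46264 = \frac{1}{6} \cdot 0 - 46264 = 0 - 46264 = -46264$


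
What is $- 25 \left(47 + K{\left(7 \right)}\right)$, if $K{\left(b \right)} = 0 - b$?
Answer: $-1000$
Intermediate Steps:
$K{\left(b \right)} = - b$
$- 25 \left(47 + K{\left(7 \right)}\right) = - 25 \left(47 - 7\right) = \left(-25\right) 40 = -1000$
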